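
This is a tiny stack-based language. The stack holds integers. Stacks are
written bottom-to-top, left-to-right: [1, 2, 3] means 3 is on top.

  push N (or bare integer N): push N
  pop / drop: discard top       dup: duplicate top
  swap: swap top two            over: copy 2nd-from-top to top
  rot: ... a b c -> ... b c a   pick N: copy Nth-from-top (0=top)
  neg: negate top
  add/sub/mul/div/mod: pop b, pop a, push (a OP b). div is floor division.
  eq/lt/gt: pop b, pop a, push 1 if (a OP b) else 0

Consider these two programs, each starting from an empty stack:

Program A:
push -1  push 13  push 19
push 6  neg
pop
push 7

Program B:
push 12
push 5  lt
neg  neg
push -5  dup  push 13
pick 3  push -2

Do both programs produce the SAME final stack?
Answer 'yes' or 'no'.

Program A trace:
  After 'push -1': [-1]
  After 'push 13': [-1, 13]
  After 'push 19': [-1, 13, 19]
  After 'push 6': [-1, 13, 19, 6]
  After 'neg': [-1, 13, 19, -6]
  After 'pop': [-1, 13, 19]
  After 'push 7': [-1, 13, 19, 7]
Program A final stack: [-1, 13, 19, 7]

Program B trace:
  After 'push 12': [12]
  After 'push 5': [12, 5]
  After 'lt': [0]
  After 'neg': [0]
  After 'neg': [0]
  After 'push -5': [0, -5]
  After 'dup': [0, -5, -5]
  After 'push 13': [0, -5, -5, 13]
  After 'pick 3': [0, -5, -5, 13, 0]
  After 'push -2': [0, -5, -5, 13, 0, -2]
Program B final stack: [0, -5, -5, 13, 0, -2]
Same: no

Answer: no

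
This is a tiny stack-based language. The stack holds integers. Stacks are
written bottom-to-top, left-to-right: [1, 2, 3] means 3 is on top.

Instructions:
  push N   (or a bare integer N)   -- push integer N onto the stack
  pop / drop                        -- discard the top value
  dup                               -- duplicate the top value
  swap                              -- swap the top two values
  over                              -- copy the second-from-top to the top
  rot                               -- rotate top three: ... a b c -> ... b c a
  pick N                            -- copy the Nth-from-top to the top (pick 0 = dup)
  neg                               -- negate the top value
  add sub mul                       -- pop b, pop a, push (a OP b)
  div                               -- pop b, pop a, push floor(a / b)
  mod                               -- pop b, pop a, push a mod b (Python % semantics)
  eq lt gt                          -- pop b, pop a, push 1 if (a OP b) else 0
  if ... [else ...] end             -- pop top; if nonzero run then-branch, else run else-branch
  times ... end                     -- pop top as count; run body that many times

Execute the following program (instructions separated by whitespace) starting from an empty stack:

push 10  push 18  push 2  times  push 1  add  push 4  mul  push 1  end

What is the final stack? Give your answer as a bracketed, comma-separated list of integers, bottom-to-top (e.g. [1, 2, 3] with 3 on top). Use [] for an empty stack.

Answer: [10, 76, 8, 1]

Derivation:
After 'push 10': [10]
After 'push 18': [10, 18]
After 'push 2': [10, 18, 2]
After 'times': [10, 18]
After 'push 1': [10, 18, 1]
After 'add': [10, 19]
After 'push 4': [10, 19, 4]
After 'mul': [10, 76]
After 'push 1': [10, 76, 1]
After 'push 1': [10, 76, 1, 1]
After 'add': [10, 76, 2]
After 'push 4': [10, 76, 2, 4]
After 'mul': [10, 76, 8]
After 'push 1': [10, 76, 8, 1]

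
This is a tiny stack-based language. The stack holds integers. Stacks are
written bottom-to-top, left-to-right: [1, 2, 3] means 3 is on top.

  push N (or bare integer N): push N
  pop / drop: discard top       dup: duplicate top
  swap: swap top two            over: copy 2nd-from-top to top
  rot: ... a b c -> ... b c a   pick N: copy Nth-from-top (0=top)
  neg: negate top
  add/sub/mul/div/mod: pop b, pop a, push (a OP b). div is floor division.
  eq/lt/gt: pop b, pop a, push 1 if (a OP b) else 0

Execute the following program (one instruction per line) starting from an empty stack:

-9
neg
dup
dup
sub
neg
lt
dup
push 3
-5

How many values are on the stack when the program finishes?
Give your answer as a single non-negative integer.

After 'push -9': stack = [-9] (depth 1)
After 'neg': stack = [9] (depth 1)
After 'dup': stack = [9, 9] (depth 2)
After 'dup': stack = [9, 9, 9] (depth 3)
After 'sub': stack = [9, 0] (depth 2)
After 'neg': stack = [9, 0] (depth 2)
After 'lt': stack = [0] (depth 1)
After 'dup': stack = [0, 0] (depth 2)
After 'push 3': stack = [0, 0, 3] (depth 3)
After 'push -5': stack = [0, 0, 3, -5] (depth 4)

Answer: 4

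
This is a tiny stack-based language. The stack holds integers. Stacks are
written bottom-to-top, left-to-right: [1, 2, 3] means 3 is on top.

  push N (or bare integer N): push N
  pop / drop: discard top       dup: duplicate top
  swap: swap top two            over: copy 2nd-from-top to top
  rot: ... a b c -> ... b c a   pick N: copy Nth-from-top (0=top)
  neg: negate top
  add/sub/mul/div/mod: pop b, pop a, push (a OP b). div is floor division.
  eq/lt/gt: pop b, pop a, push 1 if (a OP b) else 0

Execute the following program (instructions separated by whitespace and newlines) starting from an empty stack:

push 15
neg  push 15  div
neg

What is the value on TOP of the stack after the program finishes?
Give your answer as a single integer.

After 'push 15': [15]
After 'neg': [-15]
After 'push 15': [-15, 15]
After 'div': [-1]
After 'neg': [1]

Answer: 1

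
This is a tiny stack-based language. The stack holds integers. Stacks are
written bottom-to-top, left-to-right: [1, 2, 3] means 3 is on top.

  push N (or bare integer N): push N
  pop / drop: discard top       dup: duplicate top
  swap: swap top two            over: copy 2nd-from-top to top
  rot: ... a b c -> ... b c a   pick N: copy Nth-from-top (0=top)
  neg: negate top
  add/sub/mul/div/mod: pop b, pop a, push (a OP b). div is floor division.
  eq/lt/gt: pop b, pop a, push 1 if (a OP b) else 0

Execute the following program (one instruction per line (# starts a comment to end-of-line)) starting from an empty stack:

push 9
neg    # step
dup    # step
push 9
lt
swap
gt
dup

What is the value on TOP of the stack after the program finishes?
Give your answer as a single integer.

After 'push 9': [9]
After 'neg': [-9]
After 'dup': [-9, -9]
After 'push 9': [-9, -9, 9]
After 'lt': [-9, 1]
After 'swap': [1, -9]
After 'gt': [1]
After 'dup': [1, 1]

Answer: 1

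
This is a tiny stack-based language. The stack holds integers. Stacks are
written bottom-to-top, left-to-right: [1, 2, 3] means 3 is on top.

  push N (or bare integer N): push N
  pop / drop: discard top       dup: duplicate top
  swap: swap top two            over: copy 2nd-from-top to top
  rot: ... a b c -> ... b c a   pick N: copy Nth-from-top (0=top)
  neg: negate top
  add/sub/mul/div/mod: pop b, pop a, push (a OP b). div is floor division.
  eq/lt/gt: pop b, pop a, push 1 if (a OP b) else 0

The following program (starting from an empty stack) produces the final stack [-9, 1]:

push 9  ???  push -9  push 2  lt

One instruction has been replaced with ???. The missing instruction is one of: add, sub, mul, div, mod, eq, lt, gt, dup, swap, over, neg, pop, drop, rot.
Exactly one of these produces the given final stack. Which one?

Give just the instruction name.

Answer: neg

Derivation:
Stack before ???: [9]
Stack after ???:  [-9]
The instruction that transforms [9] -> [-9] is: neg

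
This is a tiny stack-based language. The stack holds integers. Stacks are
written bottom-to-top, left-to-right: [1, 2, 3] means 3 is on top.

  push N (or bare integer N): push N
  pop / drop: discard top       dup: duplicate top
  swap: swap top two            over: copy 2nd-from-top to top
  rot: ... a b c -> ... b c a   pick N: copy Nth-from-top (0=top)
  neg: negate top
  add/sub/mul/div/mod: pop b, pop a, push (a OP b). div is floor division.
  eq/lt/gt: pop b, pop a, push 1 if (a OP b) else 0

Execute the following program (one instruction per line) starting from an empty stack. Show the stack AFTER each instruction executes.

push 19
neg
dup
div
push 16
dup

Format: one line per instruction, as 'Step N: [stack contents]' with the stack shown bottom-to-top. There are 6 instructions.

Step 1: [19]
Step 2: [-19]
Step 3: [-19, -19]
Step 4: [1]
Step 5: [1, 16]
Step 6: [1, 16, 16]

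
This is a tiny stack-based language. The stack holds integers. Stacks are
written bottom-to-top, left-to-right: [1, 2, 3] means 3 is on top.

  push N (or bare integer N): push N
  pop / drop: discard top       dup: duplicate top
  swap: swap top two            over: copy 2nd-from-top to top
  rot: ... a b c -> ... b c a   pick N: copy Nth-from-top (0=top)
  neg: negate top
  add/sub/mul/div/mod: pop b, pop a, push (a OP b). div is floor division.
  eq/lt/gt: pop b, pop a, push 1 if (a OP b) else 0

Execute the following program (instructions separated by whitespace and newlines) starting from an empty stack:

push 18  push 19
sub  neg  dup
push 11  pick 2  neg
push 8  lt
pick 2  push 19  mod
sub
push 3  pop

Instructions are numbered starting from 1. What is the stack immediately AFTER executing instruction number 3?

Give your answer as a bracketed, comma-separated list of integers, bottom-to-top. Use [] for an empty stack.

Step 1 ('push 18'): [18]
Step 2 ('push 19'): [18, 19]
Step 3 ('sub'): [-1]

Answer: [-1]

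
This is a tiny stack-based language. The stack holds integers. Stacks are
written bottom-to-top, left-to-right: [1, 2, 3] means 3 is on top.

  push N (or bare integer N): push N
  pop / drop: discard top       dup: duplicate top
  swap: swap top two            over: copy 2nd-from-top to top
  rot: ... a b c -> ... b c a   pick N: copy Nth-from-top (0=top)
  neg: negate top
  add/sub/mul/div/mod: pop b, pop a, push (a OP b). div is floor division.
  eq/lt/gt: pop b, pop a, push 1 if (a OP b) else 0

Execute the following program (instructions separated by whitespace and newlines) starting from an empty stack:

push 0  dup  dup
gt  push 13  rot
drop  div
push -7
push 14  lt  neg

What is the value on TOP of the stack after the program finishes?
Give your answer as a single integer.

After 'push 0': [0]
After 'dup': [0, 0]
After 'dup': [0, 0, 0]
After 'gt': [0, 0]
After 'push 13': [0, 0, 13]
After 'rot': [0, 13, 0]
After 'drop': [0, 13]
After 'div': [0]
After 'push -7': [0, -7]
After 'push 14': [0, -7, 14]
After 'lt': [0, 1]
After 'neg': [0, -1]

Answer: -1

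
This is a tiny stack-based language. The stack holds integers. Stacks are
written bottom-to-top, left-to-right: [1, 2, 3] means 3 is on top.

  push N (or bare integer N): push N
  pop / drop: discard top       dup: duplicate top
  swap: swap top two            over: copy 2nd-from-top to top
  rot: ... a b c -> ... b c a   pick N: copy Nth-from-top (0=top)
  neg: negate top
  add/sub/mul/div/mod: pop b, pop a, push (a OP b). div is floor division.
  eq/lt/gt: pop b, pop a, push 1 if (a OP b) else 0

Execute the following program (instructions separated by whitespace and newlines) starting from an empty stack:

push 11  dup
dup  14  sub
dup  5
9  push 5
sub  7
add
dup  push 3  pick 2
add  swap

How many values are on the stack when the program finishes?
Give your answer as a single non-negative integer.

Answer: 8

Derivation:
After 'push 11': stack = [11] (depth 1)
After 'dup': stack = [11, 11] (depth 2)
After 'dup': stack = [11, 11, 11] (depth 3)
After 'push 14': stack = [11, 11, 11, 14] (depth 4)
After 'sub': stack = [11, 11, -3] (depth 3)
After 'dup': stack = [11, 11, -3, -3] (depth 4)
After 'push 5': stack = [11, 11, -3, -3, 5] (depth 5)
After 'push 9': stack = [11, 11, -3, -3, 5, 9] (depth 6)
After 'push 5': stack = [11, 11, -3, -3, 5, 9, 5] (depth 7)
After 'sub': stack = [11, 11, -3, -3, 5, 4] (depth 6)
After 'push 7': stack = [11, 11, -3, -3, 5, 4, 7] (depth 7)
After 'add': stack = [11, 11, -3, -3, 5, 11] (depth 6)
After 'dup': stack = [11, 11, -3, -3, 5, 11, 11] (depth 7)
After 'push 3': stack = [11, 11, -3, -3, 5, 11, 11, 3] (depth 8)
After 'pick 2': stack = [11, 11, -3, -3, 5, 11, 11, 3, 11] (depth 9)
After 'add': stack = [11, 11, -3, -3, 5, 11, 11, 14] (depth 8)
After 'swap': stack = [11, 11, -3, -3, 5, 11, 14, 11] (depth 8)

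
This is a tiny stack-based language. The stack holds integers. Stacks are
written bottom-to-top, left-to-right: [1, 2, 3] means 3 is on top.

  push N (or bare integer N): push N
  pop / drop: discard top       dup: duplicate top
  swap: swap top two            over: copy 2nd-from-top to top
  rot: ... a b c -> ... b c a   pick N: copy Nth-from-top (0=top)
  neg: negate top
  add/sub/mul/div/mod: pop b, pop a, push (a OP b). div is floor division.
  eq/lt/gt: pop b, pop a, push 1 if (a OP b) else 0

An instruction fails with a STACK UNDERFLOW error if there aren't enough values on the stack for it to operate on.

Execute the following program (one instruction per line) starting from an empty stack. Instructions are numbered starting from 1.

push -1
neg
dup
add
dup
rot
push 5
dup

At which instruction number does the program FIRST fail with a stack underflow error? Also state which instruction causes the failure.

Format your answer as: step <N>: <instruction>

Answer: step 6: rot

Derivation:
Step 1 ('push -1'): stack = [-1], depth = 1
Step 2 ('neg'): stack = [1], depth = 1
Step 3 ('dup'): stack = [1, 1], depth = 2
Step 4 ('add'): stack = [2], depth = 1
Step 5 ('dup'): stack = [2, 2], depth = 2
Step 6 ('rot'): needs 3 value(s) but depth is 2 — STACK UNDERFLOW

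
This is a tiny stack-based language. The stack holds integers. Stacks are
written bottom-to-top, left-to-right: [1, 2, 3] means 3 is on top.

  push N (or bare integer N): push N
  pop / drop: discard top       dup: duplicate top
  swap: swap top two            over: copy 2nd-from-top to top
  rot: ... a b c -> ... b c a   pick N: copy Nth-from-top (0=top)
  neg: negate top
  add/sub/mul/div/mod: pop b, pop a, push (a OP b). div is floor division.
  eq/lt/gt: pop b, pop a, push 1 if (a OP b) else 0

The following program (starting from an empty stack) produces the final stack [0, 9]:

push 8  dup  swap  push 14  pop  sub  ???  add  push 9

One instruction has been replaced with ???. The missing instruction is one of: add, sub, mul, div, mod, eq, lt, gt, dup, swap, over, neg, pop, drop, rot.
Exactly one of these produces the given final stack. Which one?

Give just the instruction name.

Stack before ???: [0]
Stack after ???:  [0, 0]
The instruction that transforms [0] -> [0, 0] is: dup

Answer: dup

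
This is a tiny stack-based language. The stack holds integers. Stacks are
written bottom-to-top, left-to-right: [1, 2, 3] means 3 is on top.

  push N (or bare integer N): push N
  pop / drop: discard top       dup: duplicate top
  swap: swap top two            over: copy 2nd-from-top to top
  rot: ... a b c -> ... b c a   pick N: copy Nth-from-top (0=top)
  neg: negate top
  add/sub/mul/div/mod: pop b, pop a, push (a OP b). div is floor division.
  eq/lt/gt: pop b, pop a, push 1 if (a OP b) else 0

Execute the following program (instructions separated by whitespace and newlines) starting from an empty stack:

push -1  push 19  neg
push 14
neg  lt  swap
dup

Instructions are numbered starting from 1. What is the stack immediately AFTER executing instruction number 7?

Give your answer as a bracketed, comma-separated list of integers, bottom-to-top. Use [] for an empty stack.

Step 1 ('push -1'): [-1]
Step 2 ('push 19'): [-1, 19]
Step 3 ('neg'): [-1, -19]
Step 4 ('push 14'): [-1, -19, 14]
Step 5 ('neg'): [-1, -19, -14]
Step 6 ('lt'): [-1, 1]
Step 7 ('swap'): [1, -1]

Answer: [1, -1]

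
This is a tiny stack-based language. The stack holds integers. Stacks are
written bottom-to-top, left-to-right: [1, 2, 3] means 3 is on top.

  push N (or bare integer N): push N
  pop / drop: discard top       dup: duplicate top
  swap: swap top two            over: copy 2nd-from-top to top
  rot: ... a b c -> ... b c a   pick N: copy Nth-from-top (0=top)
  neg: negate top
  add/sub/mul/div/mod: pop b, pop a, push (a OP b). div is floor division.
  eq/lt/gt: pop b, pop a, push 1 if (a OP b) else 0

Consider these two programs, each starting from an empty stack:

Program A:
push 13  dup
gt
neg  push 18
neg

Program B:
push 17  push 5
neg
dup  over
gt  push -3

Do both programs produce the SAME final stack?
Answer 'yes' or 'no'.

Program A trace:
  After 'push 13': [13]
  After 'dup': [13, 13]
  After 'gt': [0]
  After 'neg': [0]
  After 'push 18': [0, 18]
  After 'neg': [0, -18]
Program A final stack: [0, -18]

Program B trace:
  After 'push 17': [17]
  After 'push 5': [17, 5]
  After 'neg': [17, -5]
  After 'dup': [17, -5, -5]
  After 'over': [17, -5, -5, -5]
  After 'gt': [17, -5, 0]
  After 'push -3': [17, -5, 0, -3]
Program B final stack: [17, -5, 0, -3]
Same: no

Answer: no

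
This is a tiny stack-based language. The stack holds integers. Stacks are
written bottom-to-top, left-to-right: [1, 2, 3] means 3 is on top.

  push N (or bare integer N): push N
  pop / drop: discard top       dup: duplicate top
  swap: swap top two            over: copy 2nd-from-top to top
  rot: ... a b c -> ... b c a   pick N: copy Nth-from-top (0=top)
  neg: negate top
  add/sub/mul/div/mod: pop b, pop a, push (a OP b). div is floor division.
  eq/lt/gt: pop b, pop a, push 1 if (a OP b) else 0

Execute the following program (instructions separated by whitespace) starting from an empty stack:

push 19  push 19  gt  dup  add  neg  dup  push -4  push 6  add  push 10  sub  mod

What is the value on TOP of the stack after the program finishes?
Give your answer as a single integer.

Answer: 0

Derivation:
After 'push 19': [19]
After 'push 19': [19, 19]
After 'gt': [0]
After 'dup': [0, 0]
After 'add': [0]
After 'neg': [0]
After 'dup': [0, 0]
After 'push -4': [0, 0, -4]
After 'push 6': [0, 0, -4, 6]
After 'add': [0, 0, 2]
After 'push 10': [0, 0, 2, 10]
After 'sub': [0, 0, -8]
After 'mod': [0, 0]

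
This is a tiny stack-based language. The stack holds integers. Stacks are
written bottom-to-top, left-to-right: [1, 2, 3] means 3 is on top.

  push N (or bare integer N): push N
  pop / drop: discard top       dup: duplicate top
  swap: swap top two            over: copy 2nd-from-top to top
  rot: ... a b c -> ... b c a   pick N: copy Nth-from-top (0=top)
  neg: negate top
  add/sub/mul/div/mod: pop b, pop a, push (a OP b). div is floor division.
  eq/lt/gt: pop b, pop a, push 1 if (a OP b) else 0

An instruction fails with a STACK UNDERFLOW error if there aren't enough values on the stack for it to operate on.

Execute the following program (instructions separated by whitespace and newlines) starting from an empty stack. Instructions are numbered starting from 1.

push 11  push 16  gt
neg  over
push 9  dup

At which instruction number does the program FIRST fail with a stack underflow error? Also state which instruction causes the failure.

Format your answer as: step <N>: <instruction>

Step 1 ('push 11'): stack = [11], depth = 1
Step 2 ('push 16'): stack = [11, 16], depth = 2
Step 3 ('gt'): stack = [0], depth = 1
Step 4 ('neg'): stack = [0], depth = 1
Step 5 ('over'): needs 2 value(s) but depth is 1 — STACK UNDERFLOW

Answer: step 5: over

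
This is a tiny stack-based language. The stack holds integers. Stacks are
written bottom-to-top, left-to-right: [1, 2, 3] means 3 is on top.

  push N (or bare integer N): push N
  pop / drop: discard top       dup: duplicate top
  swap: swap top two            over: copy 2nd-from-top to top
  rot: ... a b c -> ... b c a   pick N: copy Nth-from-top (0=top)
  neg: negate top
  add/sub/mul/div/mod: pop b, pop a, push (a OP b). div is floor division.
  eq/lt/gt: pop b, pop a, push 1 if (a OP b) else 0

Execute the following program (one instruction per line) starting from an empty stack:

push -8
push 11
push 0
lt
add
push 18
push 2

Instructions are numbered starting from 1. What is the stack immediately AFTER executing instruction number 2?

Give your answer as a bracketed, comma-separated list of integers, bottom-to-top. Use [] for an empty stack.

Answer: [-8, 11]

Derivation:
Step 1 ('push -8'): [-8]
Step 2 ('push 11'): [-8, 11]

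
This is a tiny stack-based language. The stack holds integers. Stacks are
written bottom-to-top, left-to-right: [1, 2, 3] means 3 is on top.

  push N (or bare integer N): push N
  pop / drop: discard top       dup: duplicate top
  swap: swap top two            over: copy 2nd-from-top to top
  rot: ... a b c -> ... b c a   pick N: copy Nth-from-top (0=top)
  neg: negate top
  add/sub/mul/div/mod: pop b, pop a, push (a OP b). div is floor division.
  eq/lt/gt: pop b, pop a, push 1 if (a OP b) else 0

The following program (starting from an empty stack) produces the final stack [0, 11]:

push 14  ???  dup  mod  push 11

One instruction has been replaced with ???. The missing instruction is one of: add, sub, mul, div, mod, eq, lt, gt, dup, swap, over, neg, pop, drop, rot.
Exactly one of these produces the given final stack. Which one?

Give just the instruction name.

Answer: neg

Derivation:
Stack before ???: [14]
Stack after ???:  [-14]
The instruction that transforms [14] -> [-14] is: neg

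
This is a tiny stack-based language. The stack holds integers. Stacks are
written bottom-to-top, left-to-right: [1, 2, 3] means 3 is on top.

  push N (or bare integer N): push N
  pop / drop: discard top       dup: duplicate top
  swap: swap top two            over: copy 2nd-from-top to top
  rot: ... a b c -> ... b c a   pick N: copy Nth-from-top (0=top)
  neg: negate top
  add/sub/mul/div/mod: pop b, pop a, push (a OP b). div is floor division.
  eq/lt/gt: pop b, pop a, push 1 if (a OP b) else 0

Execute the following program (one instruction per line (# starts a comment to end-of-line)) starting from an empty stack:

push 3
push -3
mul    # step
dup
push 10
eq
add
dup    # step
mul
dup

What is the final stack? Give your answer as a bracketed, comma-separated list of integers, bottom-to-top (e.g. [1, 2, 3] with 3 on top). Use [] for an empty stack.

After 'push 3': [3]
After 'push -3': [3, -3]
After 'mul': [-9]
After 'dup': [-9, -9]
After 'push 10': [-9, -9, 10]
After 'eq': [-9, 0]
After 'add': [-9]
After 'dup': [-9, -9]
After 'mul': [81]
After 'dup': [81, 81]

Answer: [81, 81]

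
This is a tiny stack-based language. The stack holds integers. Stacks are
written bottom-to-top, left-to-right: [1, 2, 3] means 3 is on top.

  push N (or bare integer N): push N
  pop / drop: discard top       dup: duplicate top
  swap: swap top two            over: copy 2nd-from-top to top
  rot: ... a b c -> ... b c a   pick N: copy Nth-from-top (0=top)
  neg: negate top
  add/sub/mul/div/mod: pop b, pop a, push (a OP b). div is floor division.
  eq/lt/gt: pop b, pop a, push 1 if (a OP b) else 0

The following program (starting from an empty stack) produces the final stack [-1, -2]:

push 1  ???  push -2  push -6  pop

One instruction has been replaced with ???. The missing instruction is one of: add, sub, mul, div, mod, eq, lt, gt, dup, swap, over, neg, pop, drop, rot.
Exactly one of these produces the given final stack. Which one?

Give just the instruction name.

Answer: neg

Derivation:
Stack before ???: [1]
Stack after ???:  [-1]
The instruction that transforms [1] -> [-1] is: neg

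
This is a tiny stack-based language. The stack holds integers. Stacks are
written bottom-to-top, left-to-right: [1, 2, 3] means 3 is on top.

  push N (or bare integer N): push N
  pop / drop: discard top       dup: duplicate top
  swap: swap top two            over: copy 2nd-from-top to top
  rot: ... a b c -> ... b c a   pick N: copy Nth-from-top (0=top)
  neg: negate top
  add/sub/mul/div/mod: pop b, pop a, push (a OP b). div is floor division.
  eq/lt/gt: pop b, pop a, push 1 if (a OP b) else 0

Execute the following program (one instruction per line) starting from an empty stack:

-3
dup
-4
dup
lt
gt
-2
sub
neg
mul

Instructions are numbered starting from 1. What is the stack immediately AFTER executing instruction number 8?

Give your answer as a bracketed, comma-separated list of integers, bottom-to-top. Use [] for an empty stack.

Step 1 ('-3'): [-3]
Step 2 ('dup'): [-3, -3]
Step 3 ('-4'): [-3, -3, -4]
Step 4 ('dup'): [-3, -3, -4, -4]
Step 5 ('lt'): [-3, -3, 0]
Step 6 ('gt'): [-3, 0]
Step 7 ('-2'): [-3, 0, -2]
Step 8 ('sub'): [-3, 2]

Answer: [-3, 2]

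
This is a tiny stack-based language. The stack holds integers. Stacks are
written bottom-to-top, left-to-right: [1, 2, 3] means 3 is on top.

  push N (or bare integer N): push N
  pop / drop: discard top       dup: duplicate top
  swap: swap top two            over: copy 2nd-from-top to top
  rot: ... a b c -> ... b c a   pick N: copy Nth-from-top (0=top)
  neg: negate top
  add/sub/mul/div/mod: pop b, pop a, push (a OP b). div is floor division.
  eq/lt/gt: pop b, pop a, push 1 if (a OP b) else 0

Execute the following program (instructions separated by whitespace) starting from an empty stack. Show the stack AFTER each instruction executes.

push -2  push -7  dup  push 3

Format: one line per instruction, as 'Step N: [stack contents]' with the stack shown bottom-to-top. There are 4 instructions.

Step 1: [-2]
Step 2: [-2, -7]
Step 3: [-2, -7, -7]
Step 4: [-2, -7, -7, 3]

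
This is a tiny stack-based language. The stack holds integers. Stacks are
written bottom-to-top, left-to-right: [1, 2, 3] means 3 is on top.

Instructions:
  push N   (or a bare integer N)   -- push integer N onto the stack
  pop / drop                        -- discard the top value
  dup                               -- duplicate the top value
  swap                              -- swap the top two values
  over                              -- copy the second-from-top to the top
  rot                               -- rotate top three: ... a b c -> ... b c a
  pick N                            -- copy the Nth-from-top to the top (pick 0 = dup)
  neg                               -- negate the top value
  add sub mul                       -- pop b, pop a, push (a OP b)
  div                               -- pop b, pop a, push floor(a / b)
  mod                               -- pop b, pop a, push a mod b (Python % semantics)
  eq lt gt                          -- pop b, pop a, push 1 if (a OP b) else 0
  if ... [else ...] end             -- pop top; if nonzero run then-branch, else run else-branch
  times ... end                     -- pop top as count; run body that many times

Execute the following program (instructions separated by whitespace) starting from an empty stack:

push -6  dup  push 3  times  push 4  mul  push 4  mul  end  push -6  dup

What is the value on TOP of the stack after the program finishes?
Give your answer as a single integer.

After 'push -6': [-6]
After 'dup': [-6, -6]
After 'push 3': [-6, -6, 3]
After 'times': [-6, -6]
After 'push 4': [-6, -6, 4]
After 'mul': [-6, -24]
After 'push 4': [-6, -24, 4]
After 'mul': [-6, -96]
After 'push 4': [-6, -96, 4]
After 'mul': [-6, -384]
After 'push 4': [-6, -384, 4]
After 'mul': [-6, -1536]
After 'push 4': [-6, -1536, 4]
After 'mul': [-6, -6144]
After 'push 4': [-6, -6144, 4]
After 'mul': [-6, -24576]
After 'push -6': [-6, -24576, -6]
After 'dup': [-6, -24576, -6, -6]

Answer: -6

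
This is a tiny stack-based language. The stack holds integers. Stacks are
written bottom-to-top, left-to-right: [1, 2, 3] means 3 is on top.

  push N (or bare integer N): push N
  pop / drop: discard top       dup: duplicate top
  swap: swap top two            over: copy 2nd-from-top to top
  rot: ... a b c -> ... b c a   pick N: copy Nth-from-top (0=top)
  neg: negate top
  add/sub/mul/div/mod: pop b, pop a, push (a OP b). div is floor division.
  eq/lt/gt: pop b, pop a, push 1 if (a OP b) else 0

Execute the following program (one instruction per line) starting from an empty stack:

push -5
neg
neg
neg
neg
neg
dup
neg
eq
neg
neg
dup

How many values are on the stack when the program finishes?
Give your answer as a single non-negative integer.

After 'push -5': stack = [-5] (depth 1)
After 'neg': stack = [5] (depth 1)
After 'neg': stack = [-5] (depth 1)
After 'neg': stack = [5] (depth 1)
After 'neg': stack = [-5] (depth 1)
After 'neg': stack = [5] (depth 1)
After 'dup': stack = [5, 5] (depth 2)
After 'neg': stack = [5, -5] (depth 2)
After 'eq': stack = [0] (depth 1)
After 'neg': stack = [0] (depth 1)
After 'neg': stack = [0] (depth 1)
After 'dup': stack = [0, 0] (depth 2)

Answer: 2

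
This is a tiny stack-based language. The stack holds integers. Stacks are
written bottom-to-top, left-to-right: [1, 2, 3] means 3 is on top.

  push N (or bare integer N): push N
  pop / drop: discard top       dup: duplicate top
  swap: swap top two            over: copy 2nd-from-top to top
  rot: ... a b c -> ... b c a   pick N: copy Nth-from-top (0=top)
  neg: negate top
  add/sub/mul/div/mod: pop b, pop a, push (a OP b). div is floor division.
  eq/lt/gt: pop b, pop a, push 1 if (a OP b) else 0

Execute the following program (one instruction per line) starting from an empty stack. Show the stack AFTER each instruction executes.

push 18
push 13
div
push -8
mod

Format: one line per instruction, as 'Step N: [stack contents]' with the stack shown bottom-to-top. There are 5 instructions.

Step 1: [18]
Step 2: [18, 13]
Step 3: [1]
Step 4: [1, -8]
Step 5: [-7]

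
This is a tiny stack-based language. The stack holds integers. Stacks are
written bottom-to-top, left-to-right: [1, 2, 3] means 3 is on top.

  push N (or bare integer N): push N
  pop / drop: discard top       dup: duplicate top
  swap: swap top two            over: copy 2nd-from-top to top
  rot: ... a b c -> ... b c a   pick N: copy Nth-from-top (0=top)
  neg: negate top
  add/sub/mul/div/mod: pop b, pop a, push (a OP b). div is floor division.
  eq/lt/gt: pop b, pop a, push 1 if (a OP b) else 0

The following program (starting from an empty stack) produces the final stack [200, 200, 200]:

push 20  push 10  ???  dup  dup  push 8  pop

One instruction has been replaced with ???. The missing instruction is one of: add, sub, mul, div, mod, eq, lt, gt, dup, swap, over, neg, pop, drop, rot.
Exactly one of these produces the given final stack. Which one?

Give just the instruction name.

Stack before ???: [20, 10]
Stack after ???:  [200]
The instruction that transforms [20, 10] -> [200] is: mul

Answer: mul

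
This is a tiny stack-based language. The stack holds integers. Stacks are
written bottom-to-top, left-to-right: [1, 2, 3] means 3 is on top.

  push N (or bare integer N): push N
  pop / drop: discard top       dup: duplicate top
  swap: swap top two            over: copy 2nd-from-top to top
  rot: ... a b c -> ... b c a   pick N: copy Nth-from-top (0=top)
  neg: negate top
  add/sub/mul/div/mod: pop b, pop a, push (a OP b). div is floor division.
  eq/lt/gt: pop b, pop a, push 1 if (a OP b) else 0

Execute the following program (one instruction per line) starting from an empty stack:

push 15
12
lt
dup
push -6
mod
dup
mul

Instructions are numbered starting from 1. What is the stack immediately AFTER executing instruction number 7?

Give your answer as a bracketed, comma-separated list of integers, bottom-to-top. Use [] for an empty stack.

Step 1 ('push 15'): [15]
Step 2 ('12'): [15, 12]
Step 3 ('lt'): [0]
Step 4 ('dup'): [0, 0]
Step 5 ('push -6'): [0, 0, -6]
Step 6 ('mod'): [0, 0]
Step 7 ('dup'): [0, 0, 0]

Answer: [0, 0, 0]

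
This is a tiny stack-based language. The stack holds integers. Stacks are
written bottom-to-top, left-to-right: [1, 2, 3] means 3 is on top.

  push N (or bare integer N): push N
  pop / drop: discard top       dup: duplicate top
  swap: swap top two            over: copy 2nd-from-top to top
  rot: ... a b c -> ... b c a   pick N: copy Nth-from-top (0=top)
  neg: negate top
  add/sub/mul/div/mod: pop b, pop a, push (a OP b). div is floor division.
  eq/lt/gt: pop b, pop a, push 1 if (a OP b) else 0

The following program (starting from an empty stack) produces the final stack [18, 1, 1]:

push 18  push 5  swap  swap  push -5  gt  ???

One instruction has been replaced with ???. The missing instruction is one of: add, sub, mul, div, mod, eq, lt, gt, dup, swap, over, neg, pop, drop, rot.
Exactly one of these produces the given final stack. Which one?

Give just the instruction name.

Stack before ???: [18, 1]
Stack after ???:  [18, 1, 1]
The instruction that transforms [18, 1] -> [18, 1, 1] is: dup

Answer: dup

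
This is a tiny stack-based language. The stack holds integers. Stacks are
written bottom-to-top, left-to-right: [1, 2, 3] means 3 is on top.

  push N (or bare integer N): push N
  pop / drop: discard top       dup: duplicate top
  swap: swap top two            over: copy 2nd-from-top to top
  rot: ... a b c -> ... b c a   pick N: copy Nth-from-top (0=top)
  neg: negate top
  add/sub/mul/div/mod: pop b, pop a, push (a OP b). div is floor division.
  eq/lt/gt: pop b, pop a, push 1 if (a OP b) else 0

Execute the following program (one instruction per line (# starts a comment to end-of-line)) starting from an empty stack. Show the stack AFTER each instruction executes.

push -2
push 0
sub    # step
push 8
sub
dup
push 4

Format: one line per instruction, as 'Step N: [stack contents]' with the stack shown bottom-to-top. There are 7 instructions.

Step 1: [-2]
Step 2: [-2, 0]
Step 3: [-2]
Step 4: [-2, 8]
Step 5: [-10]
Step 6: [-10, -10]
Step 7: [-10, -10, 4]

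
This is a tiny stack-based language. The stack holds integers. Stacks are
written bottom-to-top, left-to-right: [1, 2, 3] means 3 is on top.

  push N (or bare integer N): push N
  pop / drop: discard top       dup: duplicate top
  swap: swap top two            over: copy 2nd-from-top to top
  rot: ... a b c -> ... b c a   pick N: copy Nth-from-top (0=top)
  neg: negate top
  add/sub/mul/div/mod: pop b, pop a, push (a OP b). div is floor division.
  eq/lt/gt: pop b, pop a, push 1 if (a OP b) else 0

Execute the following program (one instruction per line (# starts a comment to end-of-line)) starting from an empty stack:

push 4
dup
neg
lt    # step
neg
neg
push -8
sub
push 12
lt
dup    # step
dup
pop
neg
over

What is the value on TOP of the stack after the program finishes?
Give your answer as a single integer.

Answer: 1

Derivation:
After 'push 4': [4]
After 'dup': [4, 4]
After 'neg': [4, -4]
After 'lt': [0]
After 'neg': [0]
After 'neg': [0]
After 'push -8': [0, -8]
After 'sub': [8]
After 'push 12': [8, 12]
After 'lt': [1]
After 'dup': [1, 1]
After 'dup': [1, 1, 1]
After 'pop': [1, 1]
After 'neg': [1, -1]
After 'over': [1, -1, 1]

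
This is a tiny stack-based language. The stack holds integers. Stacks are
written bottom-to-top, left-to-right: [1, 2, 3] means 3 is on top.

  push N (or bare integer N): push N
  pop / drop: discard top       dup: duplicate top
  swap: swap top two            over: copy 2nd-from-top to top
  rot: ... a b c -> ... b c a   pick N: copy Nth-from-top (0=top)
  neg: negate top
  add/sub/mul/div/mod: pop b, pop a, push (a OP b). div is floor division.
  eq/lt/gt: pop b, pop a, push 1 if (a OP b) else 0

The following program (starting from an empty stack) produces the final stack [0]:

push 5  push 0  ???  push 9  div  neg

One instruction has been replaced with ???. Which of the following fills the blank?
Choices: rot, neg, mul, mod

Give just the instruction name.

Stack before ???: [5, 0]
Stack after ???:  [0]
Checking each choice:
  rot: stack underflow (need 3, have 2)
  neg: produces [5, 0]
  mul: MATCH
  mod: modulo by zero


Answer: mul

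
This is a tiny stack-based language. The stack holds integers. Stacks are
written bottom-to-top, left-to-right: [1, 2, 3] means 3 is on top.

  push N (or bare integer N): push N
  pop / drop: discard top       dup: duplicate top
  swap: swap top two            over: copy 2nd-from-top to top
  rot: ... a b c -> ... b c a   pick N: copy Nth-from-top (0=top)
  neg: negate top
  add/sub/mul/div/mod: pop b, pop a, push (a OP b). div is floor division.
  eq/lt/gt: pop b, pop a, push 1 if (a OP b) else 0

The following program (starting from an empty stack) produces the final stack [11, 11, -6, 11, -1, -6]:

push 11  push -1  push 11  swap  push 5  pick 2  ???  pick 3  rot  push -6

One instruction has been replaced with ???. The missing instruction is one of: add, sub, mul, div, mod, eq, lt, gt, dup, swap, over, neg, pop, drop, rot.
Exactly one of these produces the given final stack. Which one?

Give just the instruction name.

Stack before ???: [11, 11, -1, 5, 11]
Stack after ???:  [11, 11, -1, -6]
The instruction that transforms [11, 11, -1, 5, 11] -> [11, 11, -1, -6] is: sub

Answer: sub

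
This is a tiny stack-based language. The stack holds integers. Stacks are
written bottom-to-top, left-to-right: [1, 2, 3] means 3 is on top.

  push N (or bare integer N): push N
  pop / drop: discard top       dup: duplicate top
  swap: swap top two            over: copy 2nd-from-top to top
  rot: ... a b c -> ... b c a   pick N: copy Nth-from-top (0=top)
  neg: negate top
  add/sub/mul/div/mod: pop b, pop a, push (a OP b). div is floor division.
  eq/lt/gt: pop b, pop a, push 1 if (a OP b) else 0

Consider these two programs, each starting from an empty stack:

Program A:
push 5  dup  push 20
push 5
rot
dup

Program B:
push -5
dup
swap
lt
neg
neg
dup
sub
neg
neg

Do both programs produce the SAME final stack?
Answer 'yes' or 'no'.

Program A trace:
  After 'push 5': [5]
  After 'dup': [5, 5]
  After 'push 20': [5, 5, 20]
  After 'push 5': [5, 5, 20, 5]
  After 'rot': [5, 20, 5, 5]
  After 'dup': [5, 20, 5, 5, 5]
Program A final stack: [5, 20, 5, 5, 5]

Program B trace:
  After 'push -5': [-5]
  After 'dup': [-5, -5]
  After 'swap': [-5, -5]
  After 'lt': [0]
  After 'neg': [0]
  After 'neg': [0]
  After 'dup': [0, 0]
  After 'sub': [0]
  After 'neg': [0]
  After 'neg': [0]
Program B final stack: [0]
Same: no

Answer: no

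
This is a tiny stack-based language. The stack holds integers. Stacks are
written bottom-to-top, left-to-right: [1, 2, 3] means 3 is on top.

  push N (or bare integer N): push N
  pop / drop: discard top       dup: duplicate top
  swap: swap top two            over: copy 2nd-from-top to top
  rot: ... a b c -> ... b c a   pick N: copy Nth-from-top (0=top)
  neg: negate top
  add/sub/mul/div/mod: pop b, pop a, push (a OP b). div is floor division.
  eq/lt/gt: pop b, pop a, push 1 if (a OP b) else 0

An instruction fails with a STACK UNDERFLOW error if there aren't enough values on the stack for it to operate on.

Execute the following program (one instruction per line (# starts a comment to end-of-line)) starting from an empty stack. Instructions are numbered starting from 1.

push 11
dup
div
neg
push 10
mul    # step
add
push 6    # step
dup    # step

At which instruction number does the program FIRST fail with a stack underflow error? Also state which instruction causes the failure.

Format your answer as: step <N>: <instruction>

Step 1 ('push 11'): stack = [11], depth = 1
Step 2 ('dup'): stack = [11, 11], depth = 2
Step 3 ('div'): stack = [1], depth = 1
Step 4 ('neg'): stack = [-1], depth = 1
Step 5 ('push 10'): stack = [-1, 10], depth = 2
Step 6 ('mul'): stack = [-10], depth = 1
Step 7 ('add'): needs 2 value(s) but depth is 1 — STACK UNDERFLOW

Answer: step 7: add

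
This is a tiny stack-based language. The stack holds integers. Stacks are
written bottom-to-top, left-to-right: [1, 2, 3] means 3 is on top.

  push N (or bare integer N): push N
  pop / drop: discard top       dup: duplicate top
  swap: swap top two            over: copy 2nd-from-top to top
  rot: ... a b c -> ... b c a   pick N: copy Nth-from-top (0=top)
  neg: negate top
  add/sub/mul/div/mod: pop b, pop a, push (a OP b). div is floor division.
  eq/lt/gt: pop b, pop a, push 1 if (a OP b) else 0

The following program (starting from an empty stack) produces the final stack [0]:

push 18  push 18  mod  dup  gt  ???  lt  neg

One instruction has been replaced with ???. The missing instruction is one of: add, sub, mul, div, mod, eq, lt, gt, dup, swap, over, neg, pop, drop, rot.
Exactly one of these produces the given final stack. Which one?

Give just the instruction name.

Answer: dup

Derivation:
Stack before ???: [0]
Stack after ???:  [0, 0]
The instruction that transforms [0] -> [0, 0] is: dup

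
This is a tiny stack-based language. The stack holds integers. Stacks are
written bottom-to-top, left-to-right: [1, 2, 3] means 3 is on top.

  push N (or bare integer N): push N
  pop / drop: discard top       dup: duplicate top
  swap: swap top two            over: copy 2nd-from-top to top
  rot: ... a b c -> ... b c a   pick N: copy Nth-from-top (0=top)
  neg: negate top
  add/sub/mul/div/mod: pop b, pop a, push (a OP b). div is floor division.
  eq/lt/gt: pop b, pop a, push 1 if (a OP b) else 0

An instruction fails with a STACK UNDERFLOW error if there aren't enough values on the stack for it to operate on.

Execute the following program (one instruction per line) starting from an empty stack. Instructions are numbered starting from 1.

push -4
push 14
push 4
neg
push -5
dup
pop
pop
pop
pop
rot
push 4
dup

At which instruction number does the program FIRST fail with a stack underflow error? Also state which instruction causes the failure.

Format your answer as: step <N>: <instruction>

Step 1 ('push -4'): stack = [-4], depth = 1
Step 2 ('push 14'): stack = [-4, 14], depth = 2
Step 3 ('push 4'): stack = [-4, 14, 4], depth = 3
Step 4 ('neg'): stack = [-4, 14, -4], depth = 3
Step 5 ('push -5'): stack = [-4, 14, -4, -5], depth = 4
Step 6 ('dup'): stack = [-4, 14, -4, -5, -5], depth = 5
Step 7 ('pop'): stack = [-4, 14, -4, -5], depth = 4
Step 8 ('pop'): stack = [-4, 14, -4], depth = 3
Step 9 ('pop'): stack = [-4, 14], depth = 2
Step 10 ('pop'): stack = [-4], depth = 1
Step 11 ('rot'): needs 3 value(s) but depth is 1 — STACK UNDERFLOW

Answer: step 11: rot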